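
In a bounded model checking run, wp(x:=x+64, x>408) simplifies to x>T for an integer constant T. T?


Formula: wp(x:=E, P) = P[E/x] (substitute E for x in postcondition)
Step 1: Postcondition: x>408
Step 2: Substitute x+64 for x: x+64>408
Step 3: Solve for x: x > 408-64 = 344

344


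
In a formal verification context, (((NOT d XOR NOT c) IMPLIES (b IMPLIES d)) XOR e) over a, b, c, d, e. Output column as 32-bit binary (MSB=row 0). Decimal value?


Formula: (((NOT d XOR NOT c) IMPLIES (b IMPLIES d)) XOR e) over a, b, c, d, e (32 rows)
Evaluate each row (bits = a,b,c,d,e, MSB first):
  row 0 [00000]: (((NOT 0 XOR NOT 0) IMPLIES (0 IMPLIES 0)) XOR 0) -> 1
  row 1 [00001]: (((NOT 0 XOR NOT 0) IMPLIES (0 IMPLIES 0)) XOR 1) -> 0
  row 2 [00010]: (((NOT 1 XOR NOT 0) IMPLIES (0 IMPLIES 1)) XOR 0) -> 1
  row 3 [00011]: (((NOT 1 XOR NOT 0) IMPLIES (0 IMPLIES 1)) XOR 1) -> 0
  row 4 [00100]: (((NOT 0 XOR NOT 1) IMPLIES (0 IMPLIES 0)) XOR 0) -> 1
  row 5 [00101]: (((NOT 0 XOR NOT 1) IMPLIES (0 IMPLIES 0)) XOR 1) -> 0
  row 6 [00110]: (((NOT 1 XOR NOT 1) IMPLIES (0 IMPLIES 1)) XOR 0) -> 1
  row 7 [00111]: (((NOT 1 XOR NOT 1) IMPLIES (0 IMPLIES 1)) XOR 1) -> 0
  row 8 [01000]: (((NOT 0 XOR NOT 0) IMPLIES (1 IMPLIES 0)) XOR 0) -> 1
  row 9 [01001]: (((NOT 0 XOR NOT 0) IMPLIES (1 IMPLIES 0)) XOR 1) -> 0
  row 10 [01010]: (((NOT 1 XOR NOT 0) IMPLIES (1 IMPLIES 1)) XOR 0) -> 1
  row 11 [01011]: (((NOT 1 XOR NOT 0) IMPLIES (1 IMPLIES 1)) XOR 1) -> 0
  row 12 [01100]: (((NOT 0 XOR NOT 1) IMPLIES (1 IMPLIES 0)) XOR 0) -> 0
  row 13 [01101]: (((NOT 0 XOR NOT 1) IMPLIES (1 IMPLIES 0)) XOR 1) -> 1
  row 14 [01110]: (((NOT 1 XOR NOT 1) IMPLIES (1 IMPLIES 1)) XOR 0) -> 1
  row 15 [01111]: (((NOT 1 XOR NOT 1) IMPLIES (1 IMPLIES 1)) XOR 1) -> 0
  row 16 [10000]: (((NOT 0 XOR NOT 0) IMPLIES (0 IMPLIES 0)) XOR 0) -> 1
  row 17 [10001]: (((NOT 0 XOR NOT 0) IMPLIES (0 IMPLIES 0)) XOR 1) -> 0
  row 18 [10010]: (((NOT 1 XOR NOT 0) IMPLIES (0 IMPLIES 1)) XOR 0) -> 1
  row 19 [10011]: (((NOT 1 XOR NOT 0) IMPLIES (0 IMPLIES 1)) XOR 1) -> 0
  row 20 [10100]: (((NOT 0 XOR NOT 1) IMPLIES (0 IMPLIES 0)) XOR 0) -> 1
  row 21 [10101]: (((NOT 0 XOR NOT 1) IMPLIES (0 IMPLIES 0)) XOR 1) -> 0
  row 22 [10110]: (((NOT 1 XOR NOT 1) IMPLIES (0 IMPLIES 1)) XOR 0) -> 1
  row 23 [10111]: (((NOT 1 XOR NOT 1) IMPLIES (0 IMPLIES 1)) XOR 1) -> 0
  row 24 [11000]: (((NOT 0 XOR NOT 0) IMPLIES (1 IMPLIES 0)) XOR 0) -> 1
  row 25 [11001]: (((NOT 0 XOR NOT 0) IMPLIES (1 IMPLIES 0)) XOR 1) -> 0
  row 26 [11010]: (((NOT 1 XOR NOT 0) IMPLIES (1 IMPLIES 1)) XOR 0) -> 1
  row 27 [11011]: (((NOT 1 XOR NOT 0) IMPLIES (1 IMPLIES 1)) XOR 1) -> 0
  row 28 [11100]: (((NOT 0 XOR NOT 1) IMPLIES (1 IMPLIES 0)) XOR 0) -> 0
  row 29 [11101]: (((NOT 0 XOR NOT 1) IMPLIES (1 IMPLIES 0)) XOR 1) -> 1
  row 30 [11110]: (((NOT 1 XOR NOT 1) IMPLIES (1 IMPLIES 1)) XOR 0) -> 1
  row 31 [11111]: (((NOT 1 XOR NOT 1) IMPLIES (1 IMPLIES 1)) XOR 1) -> 0
Full result column, 4 rows per line (a,b,c fixed per line; d,e runs 00..11 left to right):
  rows 0-3 [a,b,c=000]: 1010  = hex A
  rows 4-7 [a,b,c=001]: 1010  = hex A
  rows 8-11 [a,b,c=010]: 1010  = hex A
  rows 12-15 [a,b,c=011]: 0110  = hex 6
  rows 16-19 [a,b,c=100]: 1010  = hex A
  rows 20-23 [a,b,c=101]: 1010  = hex A
  rows 24-27 [a,b,c=110]: 1010  = hex A
  rows 28-31 [a,b,c=111]: 0110  = hex 6
Output column (row 0 .. row 31) = 10101010101001101010101010100110
Output column grouped in 4s = 1010 1010 1010 0110 1010 1010 1010 0110 = 0xAAA6AAA6
Convert to decimal digit by digit (value = value*16 + digit):
  A -> 10
  10*16 + 10 (A) = 170
  170*16 + 10 (A) = 2730
  2730*16 + 6 = 43686
  43686*16 + 10 (A) = 698986
  698986*16 + 10 (A) = 11183786
  11183786*16 + 10 (A) = 178940586
  178940586*16 + 6 = 2863049382
Decimal = 2863049382

2863049382


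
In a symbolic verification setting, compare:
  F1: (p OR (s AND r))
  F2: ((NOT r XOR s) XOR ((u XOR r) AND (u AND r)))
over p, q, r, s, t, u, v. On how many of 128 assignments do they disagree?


F1 = (p OR (s AND r))
F2 = ((NOT r XOR s) XOR ((u XOR r) AND (u AND r)))
Evaluate both on each of 128 rows (bits = p,q,r,s,t,u,v):
  row 0 [0000000]: F1=0 F2=1 (differ) -> 1
  row 1 [0000001]: F1=0 F2=1 (differ) -> 1
  row 2 [0000010]: F1=0 F2=1 (differ) -> 1
  row 3 [0000011]: F1=0 F2=1 (differ) -> 1
  row 4 [0000100]: F1=0 F2=1 (differ) -> 1
  (every remaining row is evaluated the same way; all 128 results are listed next)
Full result column, 8 rows per line (p,q,r,s fixed per line; t,u,v runs 000..111 left to right):
  rows 0-7 [p,q,r,s=0000]: 11111111  (ones: 8)
  rows 8-15 [p,q,r,s=0001]: 00000000  (ones: 0)
  rows 16-23 [p,q,r,s=0010]: 00000000  (ones: 0)
  rows 24-31 [p,q,r,s=0011]: 00000000  (ones: 0)
  rows 32-39 [p,q,r,s=0100]: 11111111  (ones: 8)
  rows 40-47 [p,q,r,s=0101]: 00000000  (ones: 0)
  rows 48-55 [p,q,r,s=0110]: 00000000  (ones: 0)
  rows 56-63 [p,q,r,s=0111]: 00000000  (ones: 0)
  rows 64-71 [p,q,r,s=1000]: 00000000  (ones: 0)
  rows 72-79 [p,q,r,s=1001]: 11111111  (ones: 8)
  rows 80-87 [p,q,r,s=1010]: 11111111  (ones: 8)
  rows 88-95 [p,q,r,s=1011]: 00000000  (ones: 0)
  rows 96-103 [p,q,r,s=1100]: 00000000  (ones: 0)
  rows 104-111 [p,q,r,s=1101]: 11111111  (ones: 8)
  rows 112-119 [p,q,r,s=1110]: 11111111  (ones: 8)
  rows 120-127 [p,q,r,s=1111]: 00000000  (ones: 0)
Disagreements = 8+0+0+0+8+0+0+0+0+8+8+0+0+8+8+0 = 48

48


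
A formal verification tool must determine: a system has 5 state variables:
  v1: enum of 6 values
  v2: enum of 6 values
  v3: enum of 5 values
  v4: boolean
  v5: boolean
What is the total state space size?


State space = product of domain sizes of all variables.
Domain sizes:
  v1 (enum of 6 values): 6
  v2 (enum of 6 values): 6
  v3 (enum of 5 values): 5
  v4 (boolean): 2
  v5 (boolean): 2
Product = 6 * 6 * 5 * 2 * 2 = 720

720


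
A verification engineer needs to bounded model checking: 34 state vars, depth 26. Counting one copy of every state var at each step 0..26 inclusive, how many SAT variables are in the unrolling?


BMC unrolls to depth k, creating one copy of each state var for steps 0..k.
Step count = 26 + 1 = 27 (steps 0 through 26)
Vars per step = 34
Total = 34 * 27 = 918

918


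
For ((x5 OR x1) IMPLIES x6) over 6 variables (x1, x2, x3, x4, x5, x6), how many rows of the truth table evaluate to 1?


Formula: ((x5 OR x1) IMPLIES x6) over 6 vars (64 rows)
Evaluate each row (x1, x2, x3, x4, x5, x6 as bits, MSB first):
  row 0 [000000]: ((0 OR 0) IMPLIES 0) -> 1
  row 1 [000001]: ((0 OR 0) IMPLIES 1) -> 1
  row 2 [000010]: ((1 OR 0) IMPLIES 0) -> 0
  row 3 [000011]: ((1 OR 0) IMPLIES 1) -> 1
  row 4 [000100]: ((0 OR 0) IMPLIES 0) -> 1
  (every remaining row is evaluated the same way; all 64 results are listed next)
Full result column, 8 rows per line (x1,x2,x3 fixed per line; x4,x5,x6 runs 000..111 left to right):
  rows 0-7 [x1,x2,x3=000]: 11011101  (ones: 6)
  rows 8-15 [x1,x2,x3=001]: 11011101  (ones: 6)
  rows 16-23 [x1,x2,x3=010]: 11011101  (ones: 6)
  rows 24-31 [x1,x2,x3=011]: 11011101  (ones: 6)
  rows 32-39 [x1,x2,x3=100]: 01010101  (ones: 4)
  rows 40-47 [x1,x2,x3=101]: 01010101  (ones: 4)
  rows 48-55 [x1,x2,x3=110]: 01010101  (ones: 4)
  rows 56-63 [x1,x2,x3=111]: 01010101  (ones: 4)
Count of 1-rows = 6+6+6+6+4+4+4+4 = 40

40


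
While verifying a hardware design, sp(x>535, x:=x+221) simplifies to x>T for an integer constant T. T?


Formula: sp(P, x:=E) = exists old_x. (x = E[old_x/x]) AND P[old_x/x] (old_x is the value of x before the assignment; eliminate old_x by solving x = E[old_x/x] for old_x)
Step 1: Precondition P: x>535, i.e. old_x > 535
Step 2: Assignment gives x = old_x + 221, so old_x = x - 221
Step 3: Substitute into P: x - 221 > 535
Step 4: Simplify: x > 535+221 = 756

756


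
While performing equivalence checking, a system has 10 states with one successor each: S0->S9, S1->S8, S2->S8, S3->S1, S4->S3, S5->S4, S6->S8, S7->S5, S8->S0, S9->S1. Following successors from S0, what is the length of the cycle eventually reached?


Trace from S0 until a state repeats:
  S0 -> S9 -> S1 -> S8 -> S0
S0 first seen at step 0, revisited at step 4.
Cycle length = 4 - 0 = 4

4


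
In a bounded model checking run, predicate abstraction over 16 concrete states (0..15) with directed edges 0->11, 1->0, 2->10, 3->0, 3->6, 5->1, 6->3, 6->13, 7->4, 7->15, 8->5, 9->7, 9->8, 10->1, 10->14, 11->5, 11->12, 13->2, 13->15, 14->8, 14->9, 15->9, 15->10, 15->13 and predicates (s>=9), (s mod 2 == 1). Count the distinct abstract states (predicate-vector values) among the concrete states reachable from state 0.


BFS from 0:
Concrete reachable: {0, 1, 5, 11, 12}
Abstract via predicates (s>=9), (s mod 2 == 1):
  (0,0) <- {0}
  (0,1) <- {1, 5}
  (1,0) <- {12}
  (1,1) <- {11}
Distinct abstract states = 4

4


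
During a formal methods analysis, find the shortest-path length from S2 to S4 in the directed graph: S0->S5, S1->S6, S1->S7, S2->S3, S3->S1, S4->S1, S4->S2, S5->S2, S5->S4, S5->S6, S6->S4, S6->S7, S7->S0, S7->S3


BFS layer-by-layer from S2:
  dist 0: {S2}
  dist 1: {S3}
  dist 2: {S1}
  dist 3: {S6, S7}
  dist 4: {S0, S4}
  -> S4 reached at distance 4
Shortest path length = 4

4


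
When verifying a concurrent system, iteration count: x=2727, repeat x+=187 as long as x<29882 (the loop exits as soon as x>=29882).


Step 1: x goes from 2727 toward 29882 by 187; the body runs while x<29882, so iterations = ceil((bound-start)/step)
Step 2: Distance=27155
Step 3: ceil(27155/187)=146

146


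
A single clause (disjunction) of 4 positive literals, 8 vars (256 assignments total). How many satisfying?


Step 1: Total=2^8=256
Step 2: Unsat when all 4 false: 2^4=16
Step 3: Sat=256-16=240

240


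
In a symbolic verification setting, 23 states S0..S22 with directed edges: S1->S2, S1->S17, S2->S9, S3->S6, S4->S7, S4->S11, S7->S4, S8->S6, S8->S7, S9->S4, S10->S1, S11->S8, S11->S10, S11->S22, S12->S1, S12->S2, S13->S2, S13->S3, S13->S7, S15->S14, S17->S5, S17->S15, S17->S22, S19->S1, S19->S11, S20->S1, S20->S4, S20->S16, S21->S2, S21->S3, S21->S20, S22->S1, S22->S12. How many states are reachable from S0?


BFS from S0:
  layer 0: {S0}
Reachable set: {S0}
Count = 1

1


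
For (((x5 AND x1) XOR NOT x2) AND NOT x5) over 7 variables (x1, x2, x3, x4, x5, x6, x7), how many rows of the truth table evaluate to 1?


Formula: (((x5 AND x1) XOR NOT x2) AND NOT x5) over 7 vars (128 rows)
Evaluate each row (x1, x2, x3, x4, x5, x6, x7 as bits, MSB first):
  row 0 [0000000]: (((0 AND 0) XOR NOT 0) AND NOT 0) -> 1
  row 1 [0000001]: (((0 AND 0) XOR NOT 0) AND NOT 0) -> 1
  row 2 [0000010]: (((0 AND 0) XOR NOT 0) AND NOT 0) -> 1
  row 3 [0000011]: (((0 AND 0) XOR NOT 0) AND NOT 0) -> 1
  row 4 [0000100]: (((1 AND 0) XOR NOT 0) AND NOT 1) -> 0
  (every remaining row is evaluated the same way; all 128 results are listed next)
Full result column, 8 rows per line (x1,x2,x3,x4 fixed per line; x5,x6,x7 runs 000..111 left to right):
  rows 0-7 [x1,x2,x3,x4=0000]: 11110000  (ones: 4)
  rows 8-15 [x1,x2,x3,x4=0001]: 11110000  (ones: 4)
  rows 16-23 [x1,x2,x3,x4=0010]: 11110000  (ones: 4)
  rows 24-31 [x1,x2,x3,x4=0011]: 11110000  (ones: 4)
  rows 32-39 [x1,x2,x3,x4=0100]: 00000000  (ones: 0)
  rows 40-47 [x1,x2,x3,x4=0101]: 00000000  (ones: 0)
  rows 48-55 [x1,x2,x3,x4=0110]: 00000000  (ones: 0)
  rows 56-63 [x1,x2,x3,x4=0111]: 00000000  (ones: 0)
  rows 64-71 [x1,x2,x3,x4=1000]: 11110000  (ones: 4)
  rows 72-79 [x1,x2,x3,x4=1001]: 11110000  (ones: 4)
  rows 80-87 [x1,x2,x3,x4=1010]: 11110000  (ones: 4)
  rows 88-95 [x1,x2,x3,x4=1011]: 11110000  (ones: 4)
  rows 96-103 [x1,x2,x3,x4=1100]: 00000000  (ones: 0)
  rows 104-111 [x1,x2,x3,x4=1101]: 00000000  (ones: 0)
  rows 112-119 [x1,x2,x3,x4=1110]: 00000000  (ones: 0)
  rows 120-127 [x1,x2,x3,x4=1111]: 00000000  (ones: 0)
Count of 1-rows = 4+4+4+4+0+0+0+0+4+4+4+4+0+0+0+0 = 32

32


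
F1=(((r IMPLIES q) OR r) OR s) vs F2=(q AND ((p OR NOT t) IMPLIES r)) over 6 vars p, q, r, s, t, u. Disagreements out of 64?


F1 = (((r IMPLIES q) OR r) OR s)
F2 = (q AND ((p OR NOT t) IMPLIES r))
Evaluate both on each of 64 rows (bits = p,q,r,s,t,u):
  row 0 [000000]: F1=1 F2=0 (differ) -> 1
  row 1 [000001]: F1=1 F2=0 (differ) -> 1
  row 2 [000010]: F1=1 F2=0 (differ) -> 1
  row 3 [000011]: F1=1 F2=0 (differ) -> 1
  row 4 [000100]: F1=1 F2=0 (differ) -> 1
  (every remaining row is evaluated the same way; all 64 results are listed next)
Full result column, 8 rows per line (p,q,r fixed per line; s,t,u runs 000..111 left to right):
  rows 0-7 [p,q,r=000]: 11111111  (ones: 8)
  rows 8-15 [p,q,r=001]: 11111111  (ones: 8)
  rows 16-23 [p,q,r=010]: 11001100  (ones: 4)
  rows 24-31 [p,q,r=011]: 00000000  (ones: 0)
  rows 32-39 [p,q,r=100]: 11111111  (ones: 8)
  rows 40-47 [p,q,r=101]: 11111111  (ones: 8)
  rows 48-55 [p,q,r=110]: 11111111  (ones: 8)
  rows 56-63 [p,q,r=111]: 00000000  (ones: 0)
Disagreements = 8+8+4+0+8+8+8+0 = 44

44


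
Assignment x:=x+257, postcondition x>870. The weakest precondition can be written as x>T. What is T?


Formula: wp(x:=E, P) = P[E/x] (substitute E for x in postcondition)
Step 1: Postcondition: x>870
Step 2: Substitute x+257 for x: x+257>870
Step 3: Solve for x: x > 870-257 = 613

613


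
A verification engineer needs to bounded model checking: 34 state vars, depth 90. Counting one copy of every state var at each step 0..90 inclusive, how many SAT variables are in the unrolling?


BMC unrolls to depth k, creating one copy of each state var for steps 0..k.
Step count = 90 + 1 = 91 (steps 0 through 90)
Vars per step = 34
Total = 34 * 91 = 3094

3094


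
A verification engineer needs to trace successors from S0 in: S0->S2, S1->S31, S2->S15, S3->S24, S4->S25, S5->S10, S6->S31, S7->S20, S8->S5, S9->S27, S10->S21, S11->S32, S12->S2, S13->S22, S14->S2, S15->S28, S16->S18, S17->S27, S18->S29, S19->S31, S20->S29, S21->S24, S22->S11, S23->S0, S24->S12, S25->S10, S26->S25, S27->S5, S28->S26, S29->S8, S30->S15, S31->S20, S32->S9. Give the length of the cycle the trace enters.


Trace from S0 until a state repeats:
  S0 -> S2 -> S15 -> S28 -> S26 -> S25 -> S10 -> S21 -> S24 -> S12 -> S2
S2 first seen at step 1, revisited at step 10.
Cycle length = 10 - 1 = 9

9


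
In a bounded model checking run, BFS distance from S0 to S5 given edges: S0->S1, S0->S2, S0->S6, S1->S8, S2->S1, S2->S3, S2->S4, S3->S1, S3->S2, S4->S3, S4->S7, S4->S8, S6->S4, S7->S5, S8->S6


BFS layer-by-layer from S0:
  dist 0: {S0}
  dist 1: {S1, S2, S6}
  dist 2: {S3, S4, S8}
  dist 3: {S7}
  dist 4: {S5}
  -> S5 reached at distance 4
Shortest path length = 4

4


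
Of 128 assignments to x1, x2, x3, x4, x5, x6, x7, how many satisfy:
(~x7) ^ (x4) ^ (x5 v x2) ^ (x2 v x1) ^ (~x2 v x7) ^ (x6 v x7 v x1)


CNF with 6 clauses over 7 vars (128 assignments).
An assignment satisfies CNF iff every clause has >=1 true literal.
Check each row (bits = x1,x2,x3,x4,x5,x6,x7; clause T/F shown):
  row 0 [0000000]: clauses=TFFFTF -> 0
  row 1 [0000001]: clauses=FFFFTT -> 0
  row 2 [0000010]: clauses=TFFFTT -> 0
  row 3 [0000011]: clauses=FFFFTT -> 0
  row 4 [0000100]: clauses=TFTFTF -> 0
  (every remaining row is evaluated the same way; all 128 results are listed next)
Full result column, 8 rows per line (x1,x2,x3,x4 fixed per line; x5,x6,x7 runs 000..111 left to right):
  rows 0-7 [x1,x2,x3,x4=0000]: 00000000  (ones: 0)
  rows 8-15 [x1,x2,x3,x4=0001]: 00000000  (ones: 0)
  rows 16-23 [x1,x2,x3,x4=0010]: 00000000  (ones: 0)
  rows 24-31 [x1,x2,x3,x4=0011]: 00000000  (ones: 0)
  rows 32-39 [x1,x2,x3,x4=0100]: 00000000  (ones: 0)
  rows 40-47 [x1,x2,x3,x4=0101]: 00000000  (ones: 0)
  rows 48-55 [x1,x2,x3,x4=0110]: 00000000  (ones: 0)
  rows 56-63 [x1,x2,x3,x4=0111]: 00000000  (ones: 0)
  rows 64-71 [x1,x2,x3,x4=1000]: 00000000  (ones: 0)
  rows 72-79 [x1,x2,x3,x4=1001]: 00001010  (ones: 2)
  rows 80-87 [x1,x2,x3,x4=1010]: 00000000  (ones: 0)
  rows 88-95 [x1,x2,x3,x4=1011]: 00001010  (ones: 2)
  rows 96-103 [x1,x2,x3,x4=1100]: 00000000  (ones: 0)
  rows 104-111 [x1,x2,x3,x4=1101]: 00000000  (ones: 0)
  rows 112-119 [x1,x2,x3,x4=1110]: 00000000  (ones: 0)
  rows 120-127 [x1,x2,x3,x4=1111]: 00000000  (ones: 0)
Satisfying assignments = 0+0+0+0+0+0+0+0+0+2+0+2+0+0+0+0 = 4

4


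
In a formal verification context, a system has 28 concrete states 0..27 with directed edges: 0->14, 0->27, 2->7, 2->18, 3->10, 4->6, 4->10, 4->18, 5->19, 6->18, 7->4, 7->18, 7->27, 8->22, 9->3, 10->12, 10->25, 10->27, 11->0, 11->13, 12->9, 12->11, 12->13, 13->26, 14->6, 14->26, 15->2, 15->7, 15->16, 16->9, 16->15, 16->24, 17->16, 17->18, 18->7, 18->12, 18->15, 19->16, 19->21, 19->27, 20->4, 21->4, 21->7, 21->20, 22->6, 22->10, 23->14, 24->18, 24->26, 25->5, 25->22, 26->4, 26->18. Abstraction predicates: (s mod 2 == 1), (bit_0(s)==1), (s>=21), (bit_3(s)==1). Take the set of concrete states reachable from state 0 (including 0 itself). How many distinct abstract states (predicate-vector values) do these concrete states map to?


BFS from 0:
Concrete reachable: {0, 2, 3, 4, 5, 6, 7, 9, 10, 11, 12, 13, 14, 15, 16, 18, 19, 20, 21, 22, 24, 25, 26, 27}
Abstract via predicates (s mod 2 == 1), (bit_0(s)==1), (s>=21), (bit_3(s)==1):
  (0,0,0,0) <- {0, 2, 4, 6, 16, 18, 20}
  (0,0,0,1) <- {10, 12, 14}
  (0,0,1,0) <- {22}
  (0,0,1,1) <- {24, 26}
  (1,1,0,0) <- {3, 5, 7, 19}
  (1,1,0,1) <- {9, 11, 13, 15}
  (1,1,1,0) <- {21}
  (1,1,1,1) <- {25, 27}
Distinct abstract states = 8

8


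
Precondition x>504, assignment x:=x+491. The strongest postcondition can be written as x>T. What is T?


Formula: sp(P, x:=E) = exists old_x. (x = E[old_x/x]) AND P[old_x/x] (old_x is the value of x before the assignment; eliminate old_x by solving x = E[old_x/x] for old_x)
Step 1: Precondition P: x>504, i.e. old_x > 504
Step 2: Assignment gives x = old_x + 491, so old_x = x - 491
Step 3: Substitute into P: x - 491 > 504
Step 4: Simplify: x > 504+491 = 995

995


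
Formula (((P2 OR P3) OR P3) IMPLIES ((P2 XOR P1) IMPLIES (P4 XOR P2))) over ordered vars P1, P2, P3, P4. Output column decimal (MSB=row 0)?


Formula: (((P2 OR P3) OR P3) IMPLIES ((P2 XOR P1) IMPLIES (P4 XOR P2))) over P1, P2, P3, P4 (16 rows)
Evaluate each row (bits = P1,P2,P3,P4, MSB first):
  row 0 [0000]: (((0 OR 0) OR 0) IMPLIES ((0 XOR 0) IMPLIES (0 XOR 0))) -> 1
  row 1 [0001]: (((0 OR 0) OR 0) IMPLIES ((0 XOR 0) IMPLIES (1 XOR 0))) -> 1
  row 2 [0010]: (((0 OR 1) OR 1) IMPLIES ((0 XOR 0) IMPLIES (0 XOR 0))) -> 1
  row 3 [0011]: (((0 OR 1) OR 1) IMPLIES ((0 XOR 0) IMPLIES (1 XOR 0))) -> 1
  row 4 [0100]: (((1 OR 0) OR 0) IMPLIES ((1 XOR 0) IMPLIES (0 XOR 1))) -> 1
  row 5 [0101]: (((1 OR 0) OR 0) IMPLIES ((1 XOR 0) IMPLIES (1 XOR 1))) -> 0
  row 6 [0110]: (((1 OR 1) OR 1) IMPLIES ((1 XOR 0) IMPLIES (0 XOR 1))) -> 1
  row 7 [0111]: (((1 OR 1) OR 1) IMPLIES ((1 XOR 0) IMPLIES (1 XOR 1))) -> 0
  row 8 [1000]: (((0 OR 0) OR 0) IMPLIES ((0 XOR 1) IMPLIES (0 XOR 0))) -> 1
  row 9 [1001]: (((0 OR 0) OR 0) IMPLIES ((0 XOR 1) IMPLIES (1 XOR 0))) -> 1
  row 10 [1010]: (((0 OR 1) OR 1) IMPLIES ((0 XOR 1) IMPLIES (0 XOR 0))) -> 0
  row 11 [1011]: (((0 OR 1) OR 1) IMPLIES ((0 XOR 1) IMPLIES (1 XOR 0))) -> 1
  row 12 [1100]: (((1 OR 0) OR 0) IMPLIES ((1 XOR 1) IMPLIES (0 XOR 1))) -> 1
  row 13 [1101]: (((1 OR 0) OR 0) IMPLIES ((1 XOR 1) IMPLIES (1 XOR 1))) -> 1
  row 14 [1110]: (((1 OR 1) OR 1) IMPLIES ((1 XOR 1) IMPLIES (0 XOR 1))) -> 1
  row 15 [1111]: (((1 OR 1) OR 1) IMPLIES ((1 XOR 1) IMPLIES (1 XOR 1))) -> 1
Full result column, 4 rows per line (P1,P2 fixed per line; P3,P4 runs 00..11 left to right):
  rows 0-3 [P1,P2=00]: 1111  = hex F
  rows 4-7 [P1,P2=01]: 1010  = hex A
  rows 8-11 [P1,P2=10]: 1101  = hex D
  rows 12-15 [P1,P2=11]: 1111  = hex F
Output column (row 0 .. row 15) = 1111101011011111
Output column grouped in 4s = 1111 1010 1101 1111 = 0xFADF
Convert to decimal digit by digit (value = value*16 + digit):
  F -> 15
  15*16 + 10 (A) = 250
  250*16 + 13 (D) = 4013
  4013*16 + 15 (F) = 64223
Decimal = 64223

64223


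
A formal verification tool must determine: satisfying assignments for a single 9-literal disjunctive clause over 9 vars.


Step 1: Total=2^9=512
Step 2: Unsat when all 9 false: 2^0=1
Step 3: Sat=512-1=511

511


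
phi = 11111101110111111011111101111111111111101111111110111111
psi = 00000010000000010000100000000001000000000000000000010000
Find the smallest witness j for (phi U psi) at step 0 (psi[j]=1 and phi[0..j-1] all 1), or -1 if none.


(phi U psi) at 0: need smallest j with psi[j]=1 and phi[i]=1 for all i in [0,j).
Scan from step 0:
  step 0: phi=1, psi=0 -> continue
  step 1: phi=1, psi=0 -> continue
  step 2: phi=1, psi=0 -> continue
  step 3: phi=1, psi=0 -> continue
  step 6: psi=1 and phi held for [0,6) -> witness found
Witness step = 6

6


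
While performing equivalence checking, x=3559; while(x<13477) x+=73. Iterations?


Step 1: x goes from 3559 toward 13477 by 73; the body runs while x<13477, so iterations = ceil((bound-start)/step)
Step 2: Distance=9918
Step 3: ceil(9918/73)=136

136


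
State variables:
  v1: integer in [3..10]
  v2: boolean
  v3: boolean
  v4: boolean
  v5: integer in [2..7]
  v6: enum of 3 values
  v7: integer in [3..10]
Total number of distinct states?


State space = product of domain sizes of all variables.
Domain sizes:
  v1 (integer in [3..10]): 8
  v2 (boolean): 2
  v3 (boolean): 2
  v4 (boolean): 2
  v5 (integer in [2..7]): 6
  v6 (enum of 3 values): 3
  v7 (integer in [3..10]): 8
Product = 8 * 2 * 2 * 2 * 6 * 3 * 8 = 9216

9216


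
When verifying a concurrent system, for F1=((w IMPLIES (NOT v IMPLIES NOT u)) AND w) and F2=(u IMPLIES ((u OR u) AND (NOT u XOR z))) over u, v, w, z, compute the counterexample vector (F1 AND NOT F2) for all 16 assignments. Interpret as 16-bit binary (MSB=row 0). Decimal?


F1 = ((w IMPLIES (NOT v IMPLIES NOT u)) AND w)
F2 = (u IMPLIES ((u OR u) AND (NOT u XOR z)))
Counterexample to F1=>F2 is where F1=1 and F2=0.
Evaluate each row (bits = u,v,w,z, MSB first):
  row 0 [0000]: F1=0 F2=1 -> F1&~F2 -> 0
  row 1 [0001]: F1=0 F2=1 -> F1&~F2 -> 0
  row 2 [0010]: F1=1 F2=1 -> F1&~F2 -> 0
  row 3 [0011]: F1=1 F2=1 -> F1&~F2 -> 0
  row 4 [0100]: F1=0 F2=1 -> F1&~F2 -> 0
  row 5 [0101]: F1=0 F2=1 -> F1&~F2 -> 0
  row 6 [0110]: F1=1 F2=1 -> F1&~F2 -> 0
  row 7 [0111]: F1=1 F2=1 -> F1&~F2 -> 0
  row 8 [1000]: F1=0 F2=0 -> F1&~F2 -> 0
  row 9 [1001]: F1=0 F2=1 -> F1&~F2 -> 0
  row 10 [1010]: F1=0 F2=0 -> F1&~F2 -> 0
  row 11 [1011]: F1=0 F2=1 -> F1&~F2 -> 0
  row 12 [1100]: F1=0 F2=0 -> F1&~F2 -> 0
  row 13 [1101]: F1=0 F2=1 -> F1&~F2 -> 0
  row 14 [1110]: F1=1 F2=0 -> F1&~F2 -> 1
  row 15 [1111]: F1=1 F2=1 -> F1&~F2 -> 0
Full result column, 4 rows per line (u,v fixed per line; w,z runs 00..11 left to right):
  rows 0-3 [u,v=00]: 0000  = hex 0
  rows 4-7 [u,v=01]: 0000  = hex 0
  rows 8-11 [u,v=10]: 0000  = hex 0
  rows 12-15 [u,v=11]: 0010  = hex 2
Counterexample vector (row 0 .. row 15) = 0000000000000010
Output column grouped in 4s = 0000 0000 0000 0010 = 0x0002
Convert to decimal digit by digit (value = value*16 + digit):
  0 -> 0
  0*16 + 0 = 0
  0*16 + 0 = 0
  0*16 + 2 = 2
Decimal = 2

2


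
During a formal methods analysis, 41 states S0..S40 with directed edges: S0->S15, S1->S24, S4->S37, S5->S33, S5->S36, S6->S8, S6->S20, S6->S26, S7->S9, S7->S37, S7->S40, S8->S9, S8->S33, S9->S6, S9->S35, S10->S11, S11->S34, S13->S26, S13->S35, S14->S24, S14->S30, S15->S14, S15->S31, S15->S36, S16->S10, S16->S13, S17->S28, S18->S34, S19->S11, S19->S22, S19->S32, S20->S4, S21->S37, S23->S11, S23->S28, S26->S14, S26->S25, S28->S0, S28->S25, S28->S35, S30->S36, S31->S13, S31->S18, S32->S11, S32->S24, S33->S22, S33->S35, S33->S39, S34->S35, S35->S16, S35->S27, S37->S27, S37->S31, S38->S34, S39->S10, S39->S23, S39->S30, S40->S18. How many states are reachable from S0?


BFS from S0:
  layer 0: {S0}
  layer 1: {S15}
  layer 2: {S14, S31, S36}
  layer 3: {S13, S18, S24, S30}
  layer 4: {S26, S34, S35}
  layer 5: {S16, S25, S27}
  layer 6: {S10}
  layer 7: {S11}
Reachable set: {S0, S10, S11, S13, S14, S15, S16, S18, S24, S25, S26, S27, S30, S31, S34, S35, S36}
Count = 17

17


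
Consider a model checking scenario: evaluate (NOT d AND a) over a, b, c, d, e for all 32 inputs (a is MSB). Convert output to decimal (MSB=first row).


Formula: (NOT d AND a) over a, b, c, d, e (32 rows)
Evaluate each row (bits = a,b,c,d,e, MSB first):
  row 0 [00000]: (NOT 0 AND 0) -> 0
  row 1 [00001]: (NOT 0 AND 0) -> 0
  row 2 [00010]: (NOT 1 AND 0) -> 0
  row 3 [00011]: (NOT 1 AND 0) -> 0
  row 4 [00100]: (NOT 0 AND 0) -> 0
  row 5 [00101]: (NOT 0 AND 0) -> 0
  row 6 [00110]: (NOT 1 AND 0) -> 0
  row 7 [00111]: (NOT 1 AND 0) -> 0
  row 8 [01000]: (NOT 0 AND 0) -> 0
  row 9 [01001]: (NOT 0 AND 0) -> 0
  row 10 [01010]: (NOT 1 AND 0) -> 0
  row 11 [01011]: (NOT 1 AND 0) -> 0
  row 12 [01100]: (NOT 0 AND 0) -> 0
  row 13 [01101]: (NOT 0 AND 0) -> 0
  row 14 [01110]: (NOT 1 AND 0) -> 0
  row 15 [01111]: (NOT 1 AND 0) -> 0
  row 16 [10000]: (NOT 0 AND 1) -> 1
  row 17 [10001]: (NOT 0 AND 1) -> 1
  row 18 [10010]: (NOT 1 AND 1) -> 0
  row 19 [10011]: (NOT 1 AND 1) -> 0
  row 20 [10100]: (NOT 0 AND 1) -> 1
  row 21 [10101]: (NOT 0 AND 1) -> 1
  row 22 [10110]: (NOT 1 AND 1) -> 0
  row 23 [10111]: (NOT 1 AND 1) -> 0
  row 24 [11000]: (NOT 0 AND 1) -> 1
  row 25 [11001]: (NOT 0 AND 1) -> 1
  row 26 [11010]: (NOT 1 AND 1) -> 0
  row 27 [11011]: (NOT 1 AND 1) -> 0
  row 28 [11100]: (NOT 0 AND 1) -> 1
  row 29 [11101]: (NOT 0 AND 1) -> 1
  row 30 [11110]: (NOT 1 AND 1) -> 0
  row 31 [11111]: (NOT 1 AND 1) -> 0
Full result column, 4 rows per line (a,b,c fixed per line; d,e runs 00..11 left to right):
  rows 0-3 [a,b,c=000]: 0000  = hex 0
  rows 4-7 [a,b,c=001]: 0000  = hex 0
  rows 8-11 [a,b,c=010]: 0000  = hex 0
  rows 12-15 [a,b,c=011]: 0000  = hex 0
  rows 16-19 [a,b,c=100]: 1100  = hex C
  rows 20-23 [a,b,c=101]: 1100  = hex C
  rows 24-27 [a,b,c=110]: 1100  = hex C
  rows 28-31 [a,b,c=111]: 1100  = hex C
Output column (row 0 .. row 31) = 00000000000000001100110011001100
Output column grouped in 4s = 0000 0000 0000 0000 1100 1100 1100 1100 = 0x0000CCCC
Convert to decimal digit by digit (value = value*16 + digit):
  0 -> 0
  0*16 + 0 = 0
  0*16 + 0 = 0
  0*16 + 0 = 0
  0*16 + 12 (C) = 12
  12*16 + 12 (C) = 204
  204*16 + 12 (C) = 3276
  3276*16 + 12 (C) = 52428
Decimal = 52428

52428


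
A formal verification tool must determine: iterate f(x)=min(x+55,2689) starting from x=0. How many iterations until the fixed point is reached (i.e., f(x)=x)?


Step 1: x=0, cap=2689, increment=55
Step 2: x grows by 55 each step until capped at 2689; fixed point is x=2689
Step 3: iterations = ceil(2689/55) = 49

49


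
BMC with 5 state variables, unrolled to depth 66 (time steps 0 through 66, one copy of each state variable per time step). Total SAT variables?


BMC unrolls to depth k, creating one copy of each state var for steps 0..k.
Step count = 66 + 1 = 67 (steps 0 through 66)
Vars per step = 5
Total = 5 * 67 = 335

335


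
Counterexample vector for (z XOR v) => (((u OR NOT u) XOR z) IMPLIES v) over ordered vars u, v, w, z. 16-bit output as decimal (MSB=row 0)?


F1 = (z XOR v)
F2 = (((u OR NOT u) XOR z) IMPLIES v)
Counterexample to F1=>F2 is where F1=1 and F2=0.
Evaluate each row (bits = u,v,w,z, MSB first):
  row 0 [0000]: F1=0 F2=0 -> F1&~F2 -> 0
  row 1 [0001]: F1=1 F2=1 -> F1&~F2 -> 0
  row 2 [0010]: F1=0 F2=0 -> F1&~F2 -> 0
  row 3 [0011]: F1=1 F2=1 -> F1&~F2 -> 0
  row 4 [0100]: F1=1 F2=1 -> F1&~F2 -> 0
  row 5 [0101]: F1=0 F2=1 -> F1&~F2 -> 0
  row 6 [0110]: F1=1 F2=1 -> F1&~F2 -> 0
  row 7 [0111]: F1=0 F2=1 -> F1&~F2 -> 0
  row 8 [1000]: F1=0 F2=0 -> F1&~F2 -> 0
  row 9 [1001]: F1=1 F2=1 -> F1&~F2 -> 0
  row 10 [1010]: F1=0 F2=0 -> F1&~F2 -> 0
  row 11 [1011]: F1=1 F2=1 -> F1&~F2 -> 0
  row 12 [1100]: F1=1 F2=1 -> F1&~F2 -> 0
  row 13 [1101]: F1=0 F2=1 -> F1&~F2 -> 0
  row 14 [1110]: F1=1 F2=1 -> F1&~F2 -> 0
  row 15 [1111]: F1=0 F2=1 -> F1&~F2 -> 0
Full result column, 4 rows per line (u,v fixed per line; w,z runs 00..11 left to right):
  rows 0-3 [u,v=00]: 0000  = hex 0
  rows 4-7 [u,v=01]: 0000  = hex 0
  rows 8-11 [u,v=10]: 0000  = hex 0
  rows 12-15 [u,v=11]: 0000  = hex 0
Counterexample vector (row 0 .. row 15) = 0000000000000000
Output column grouped in 4s = 0000 0000 0000 0000 = 0x0000
Convert to decimal digit by digit (value = value*16 + digit):
  0 -> 0
  0*16 + 0 = 0
  0*16 + 0 = 0
  0*16 + 0 = 0
Decimal = 0

0


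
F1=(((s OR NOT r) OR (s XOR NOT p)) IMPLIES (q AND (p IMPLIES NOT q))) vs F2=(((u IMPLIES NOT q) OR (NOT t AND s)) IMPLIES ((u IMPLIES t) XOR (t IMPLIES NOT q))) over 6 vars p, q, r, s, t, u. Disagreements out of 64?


F1 = (((s OR NOT r) OR (s XOR NOT p)) IMPLIES (q AND (p IMPLIES NOT q)))
F2 = (((u IMPLIES NOT q) OR (NOT t AND s)) IMPLIES ((u IMPLIES t) XOR (t IMPLIES NOT q)))
Evaluate both on each of 64 rows (bits = p,q,r,s,t,u):
  row 0 [000000]: F1=0 F2=0 -> 0
  row 1 [000001]: F1=0 F2=1 (differ) -> 1
  row 2 [000010]: F1=0 F2=0 -> 0
  row 3 [000011]: F1=0 F2=0 -> 0
  row 4 [000100]: F1=0 F2=0 -> 0
  (every remaining row is evaluated the same way; all 64 results are listed next)
Full result column, 8 rows per line (p,q,r fixed per line; s,t,u runs 000..111 left to right):
  rows 0-7 [p,q,r=000]: 01000100  (ones: 2)
  rows 8-15 [p,q,r=001]: 01000100  (ones: 2)
  rows 16-23 [p,q,r=010]: 10001000  (ones: 2)
  rows 24-31 [p,q,r=011]: 10001000  (ones: 2)
  rows 32-39 [p,q,r=100]: 01000100  (ones: 2)
  rows 40-47 [p,q,r=101]: 10110100  (ones: 4)
  rows 48-55 [p,q,r=110]: 01110111  (ones: 6)
  rows 56-63 [p,q,r=111]: 10000111  (ones: 4)
Disagreements = 2+2+2+2+2+4+6+4 = 24

24


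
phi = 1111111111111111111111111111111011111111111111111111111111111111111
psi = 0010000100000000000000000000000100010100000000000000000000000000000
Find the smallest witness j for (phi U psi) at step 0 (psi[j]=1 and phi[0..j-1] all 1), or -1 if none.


(phi U psi) at 0: need smallest j with psi[j]=1 and phi[i]=1 for all i in [0,j).
Scan from step 0:
  step 0: phi=1, psi=0 -> continue
  step 1: phi=1, psi=0 -> continue
  step 2: psi=1 and phi held for [0,2) -> witness found
Witness step = 2

2


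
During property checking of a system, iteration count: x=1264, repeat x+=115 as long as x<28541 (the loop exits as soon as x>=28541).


Step 1: x goes from 1264 toward 28541 by 115; the body runs while x<28541, so iterations = ceil((bound-start)/step)
Step 2: Distance=27277
Step 3: ceil(27277/115)=238

238


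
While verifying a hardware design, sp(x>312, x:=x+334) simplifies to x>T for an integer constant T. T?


Formula: sp(P, x:=E) = exists old_x. (x = E[old_x/x]) AND P[old_x/x] (old_x is the value of x before the assignment; eliminate old_x by solving x = E[old_x/x] for old_x)
Step 1: Precondition P: x>312, i.e. old_x > 312
Step 2: Assignment gives x = old_x + 334, so old_x = x - 334
Step 3: Substitute into P: x - 334 > 312
Step 4: Simplify: x > 312+334 = 646

646


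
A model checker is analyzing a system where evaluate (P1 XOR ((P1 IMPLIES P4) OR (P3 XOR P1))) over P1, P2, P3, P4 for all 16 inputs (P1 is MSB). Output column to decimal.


Formula: (P1 XOR ((P1 IMPLIES P4) OR (P3 XOR P1))) over P1, P2, P3, P4 (16 rows)
Evaluate each row (bits = P1,P2,P3,P4, MSB first):
  row 0 [0000]: (0 XOR ((0 IMPLIES 0) OR (0 XOR 0))) -> 1
  row 1 [0001]: (0 XOR ((0 IMPLIES 1) OR (0 XOR 0))) -> 1
  row 2 [0010]: (0 XOR ((0 IMPLIES 0) OR (1 XOR 0))) -> 1
  row 3 [0011]: (0 XOR ((0 IMPLIES 1) OR (1 XOR 0))) -> 1
  row 4 [0100]: (0 XOR ((0 IMPLIES 0) OR (0 XOR 0))) -> 1
  row 5 [0101]: (0 XOR ((0 IMPLIES 1) OR (0 XOR 0))) -> 1
  row 6 [0110]: (0 XOR ((0 IMPLIES 0) OR (1 XOR 0))) -> 1
  row 7 [0111]: (0 XOR ((0 IMPLIES 1) OR (1 XOR 0))) -> 1
  row 8 [1000]: (1 XOR ((1 IMPLIES 0) OR (0 XOR 1))) -> 0
  row 9 [1001]: (1 XOR ((1 IMPLIES 1) OR (0 XOR 1))) -> 0
  row 10 [1010]: (1 XOR ((1 IMPLIES 0) OR (1 XOR 1))) -> 1
  row 11 [1011]: (1 XOR ((1 IMPLIES 1) OR (1 XOR 1))) -> 0
  row 12 [1100]: (1 XOR ((1 IMPLIES 0) OR (0 XOR 1))) -> 0
  row 13 [1101]: (1 XOR ((1 IMPLIES 1) OR (0 XOR 1))) -> 0
  row 14 [1110]: (1 XOR ((1 IMPLIES 0) OR (1 XOR 1))) -> 1
  row 15 [1111]: (1 XOR ((1 IMPLIES 1) OR (1 XOR 1))) -> 0
Full result column, 4 rows per line (P1,P2 fixed per line; P3,P4 runs 00..11 left to right):
  rows 0-3 [P1,P2=00]: 1111  = hex F
  rows 4-7 [P1,P2=01]: 1111  = hex F
  rows 8-11 [P1,P2=10]: 0010  = hex 2
  rows 12-15 [P1,P2=11]: 0010  = hex 2
Output column (row 0 .. row 15) = 1111111100100010
Output column grouped in 4s = 1111 1111 0010 0010 = 0xFF22
Convert to decimal digit by digit (value = value*16 + digit):
  F -> 15
  15*16 + 15 (F) = 255
  255*16 + 2 = 4082
  4082*16 + 2 = 65314
Decimal = 65314

65314


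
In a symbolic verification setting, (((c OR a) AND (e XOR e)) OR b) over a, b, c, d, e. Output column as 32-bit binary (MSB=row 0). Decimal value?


Formula: (((c OR a) AND (e XOR e)) OR b) over a, b, c, d, e (32 rows)
Evaluate each row (bits = a,b,c,d,e, MSB first):
  row 0 [00000]: (((0 OR 0) AND (0 XOR 0)) OR 0) -> 0
  row 1 [00001]: (((0 OR 0) AND (1 XOR 1)) OR 0) -> 0
  row 2 [00010]: (((0 OR 0) AND (0 XOR 0)) OR 0) -> 0
  row 3 [00011]: (((0 OR 0) AND (1 XOR 1)) OR 0) -> 0
  row 4 [00100]: (((1 OR 0) AND (0 XOR 0)) OR 0) -> 0
  row 5 [00101]: (((1 OR 0) AND (1 XOR 1)) OR 0) -> 0
  row 6 [00110]: (((1 OR 0) AND (0 XOR 0)) OR 0) -> 0
  row 7 [00111]: (((1 OR 0) AND (1 XOR 1)) OR 0) -> 0
  row 8 [01000]: (((0 OR 0) AND (0 XOR 0)) OR 1) -> 1
  row 9 [01001]: (((0 OR 0) AND (1 XOR 1)) OR 1) -> 1
  row 10 [01010]: (((0 OR 0) AND (0 XOR 0)) OR 1) -> 1
  row 11 [01011]: (((0 OR 0) AND (1 XOR 1)) OR 1) -> 1
  row 12 [01100]: (((1 OR 0) AND (0 XOR 0)) OR 1) -> 1
  row 13 [01101]: (((1 OR 0) AND (1 XOR 1)) OR 1) -> 1
  row 14 [01110]: (((1 OR 0) AND (0 XOR 0)) OR 1) -> 1
  row 15 [01111]: (((1 OR 0) AND (1 XOR 1)) OR 1) -> 1
  row 16 [10000]: (((0 OR 1) AND (0 XOR 0)) OR 0) -> 0
  row 17 [10001]: (((0 OR 1) AND (1 XOR 1)) OR 0) -> 0
  row 18 [10010]: (((0 OR 1) AND (0 XOR 0)) OR 0) -> 0
  row 19 [10011]: (((0 OR 1) AND (1 XOR 1)) OR 0) -> 0
  row 20 [10100]: (((1 OR 1) AND (0 XOR 0)) OR 0) -> 0
  row 21 [10101]: (((1 OR 1) AND (1 XOR 1)) OR 0) -> 0
  row 22 [10110]: (((1 OR 1) AND (0 XOR 0)) OR 0) -> 0
  row 23 [10111]: (((1 OR 1) AND (1 XOR 1)) OR 0) -> 0
  row 24 [11000]: (((0 OR 1) AND (0 XOR 0)) OR 1) -> 1
  row 25 [11001]: (((0 OR 1) AND (1 XOR 1)) OR 1) -> 1
  row 26 [11010]: (((0 OR 1) AND (0 XOR 0)) OR 1) -> 1
  row 27 [11011]: (((0 OR 1) AND (1 XOR 1)) OR 1) -> 1
  row 28 [11100]: (((1 OR 1) AND (0 XOR 0)) OR 1) -> 1
  row 29 [11101]: (((1 OR 1) AND (1 XOR 1)) OR 1) -> 1
  row 30 [11110]: (((1 OR 1) AND (0 XOR 0)) OR 1) -> 1
  row 31 [11111]: (((1 OR 1) AND (1 XOR 1)) OR 1) -> 1
Full result column, 4 rows per line (a,b,c fixed per line; d,e runs 00..11 left to right):
  rows 0-3 [a,b,c=000]: 0000  = hex 0
  rows 4-7 [a,b,c=001]: 0000  = hex 0
  rows 8-11 [a,b,c=010]: 1111  = hex F
  rows 12-15 [a,b,c=011]: 1111  = hex F
  rows 16-19 [a,b,c=100]: 0000  = hex 0
  rows 20-23 [a,b,c=101]: 0000  = hex 0
  rows 24-27 [a,b,c=110]: 1111  = hex F
  rows 28-31 [a,b,c=111]: 1111  = hex F
Output column (row 0 .. row 31) = 00000000111111110000000011111111
Output column grouped in 4s = 0000 0000 1111 1111 0000 0000 1111 1111 = 0x00FF00FF
Convert to decimal digit by digit (value = value*16 + digit):
  0 -> 0
  0*16 + 0 = 0
  0*16 + 15 (F) = 15
  15*16 + 15 (F) = 255
  255*16 + 0 = 4080
  4080*16 + 0 = 65280
  65280*16 + 15 (F) = 1044495
  1044495*16 + 15 (F) = 16711935
Decimal = 16711935

16711935


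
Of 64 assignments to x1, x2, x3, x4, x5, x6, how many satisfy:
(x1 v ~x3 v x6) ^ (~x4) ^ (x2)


CNF with 3 clauses over 6 vars (64 assignments).
An assignment satisfies CNF iff every clause has >=1 true literal.
Check each row (bits = x1,x2,x3,x4,x5,x6; clause T/F shown):
  row 0 [000000]: clauses=TTF -> 0
  row 1 [000001]: clauses=TTF -> 0
  row 2 [000010]: clauses=TTF -> 0
  row 3 [000011]: clauses=TTF -> 0
  row 4 [000100]: clauses=TFF -> 0
  (every remaining row is evaluated the same way; all 64 results are listed next)
Full result column, 8 rows per line (x1,x2,x3 fixed per line; x4,x5,x6 runs 000..111 left to right):
  rows 0-7 [x1,x2,x3=000]: 00000000  (ones: 0)
  rows 8-15 [x1,x2,x3=001]: 00000000  (ones: 0)
  rows 16-23 [x1,x2,x3=010]: 11110000  (ones: 4)
  rows 24-31 [x1,x2,x3=011]: 01010000  (ones: 2)
  rows 32-39 [x1,x2,x3=100]: 00000000  (ones: 0)
  rows 40-47 [x1,x2,x3=101]: 00000000  (ones: 0)
  rows 48-55 [x1,x2,x3=110]: 11110000  (ones: 4)
  rows 56-63 [x1,x2,x3=111]: 11110000  (ones: 4)
Satisfying assignments = 0+0+4+2+0+0+4+4 = 14

14


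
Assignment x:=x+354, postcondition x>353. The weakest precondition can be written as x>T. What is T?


Formula: wp(x:=E, P) = P[E/x] (substitute E for x in postcondition)
Step 1: Postcondition: x>353
Step 2: Substitute x+354 for x: x+354>353
Step 3: Solve for x: x > 353-354 = -1

-1


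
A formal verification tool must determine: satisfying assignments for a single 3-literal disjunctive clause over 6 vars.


Step 1: Total=2^6=64
Step 2: Unsat when all 3 false: 2^3=8
Step 3: Sat=64-8=56

56


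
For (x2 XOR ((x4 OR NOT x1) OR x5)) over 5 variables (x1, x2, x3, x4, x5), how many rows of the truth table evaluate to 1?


Formula: (x2 XOR ((x4 OR NOT x1) OR x5)) over 5 vars (32 rows)
Evaluate each row (x1, x2, x3, x4, x5 as bits, MSB first):
  row 0 [00000]: (0 XOR ((0 OR NOT 0) OR 0)) -> 1
  row 1 [00001]: (0 XOR ((0 OR NOT 0) OR 1)) -> 1
  row 2 [00010]: (0 XOR ((1 OR NOT 0) OR 0)) -> 1
  row 3 [00011]: (0 XOR ((1 OR NOT 0) OR 1)) -> 1
  row 4 [00100]: (0 XOR ((0 OR NOT 0) OR 0)) -> 1
  row 5 [00101]: (0 XOR ((0 OR NOT 0) OR 1)) -> 1
  row 6 [00110]: (0 XOR ((1 OR NOT 0) OR 0)) -> 1
  row 7 [00111]: (0 XOR ((1 OR NOT 0) OR 1)) -> 1
  row 8 [01000]: (1 XOR ((0 OR NOT 0) OR 0)) -> 0
  row 9 [01001]: (1 XOR ((0 OR NOT 0) OR 1)) -> 0
  row 10 [01010]: (1 XOR ((1 OR NOT 0) OR 0)) -> 0
  row 11 [01011]: (1 XOR ((1 OR NOT 0) OR 1)) -> 0
  row 12 [01100]: (1 XOR ((0 OR NOT 0) OR 0)) -> 0
  row 13 [01101]: (1 XOR ((0 OR NOT 0) OR 1)) -> 0
  row 14 [01110]: (1 XOR ((1 OR NOT 0) OR 0)) -> 0
  row 15 [01111]: (1 XOR ((1 OR NOT 0) OR 1)) -> 0
  row 16 [10000]: (0 XOR ((0 OR NOT 1) OR 0)) -> 0
  row 17 [10001]: (0 XOR ((0 OR NOT 1) OR 1)) -> 1
  row 18 [10010]: (0 XOR ((1 OR NOT 1) OR 0)) -> 1
  row 19 [10011]: (0 XOR ((1 OR NOT 1) OR 1)) -> 1
  row 20 [10100]: (0 XOR ((0 OR NOT 1) OR 0)) -> 0
  row 21 [10101]: (0 XOR ((0 OR NOT 1) OR 1)) -> 1
  row 22 [10110]: (0 XOR ((1 OR NOT 1) OR 0)) -> 1
  row 23 [10111]: (0 XOR ((1 OR NOT 1) OR 1)) -> 1
  row 24 [11000]: (1 XOR ((0 OR NOT 1) OR 0)) -> 1
  row 25 [11001]: (1 XOR ((0 OR NOT 1) OR 1)) -> 0
  row 26 [11010]: (1 XOR ((1 OR NOT 1) OR 0)) -> 0
  row 27 [11011]: (1 XOR ((1 OR NOT 1) OR 1)) -> 0
  row 28 [11100]: (1 XOR ((0 OR NOT 1) OR 0)) -> 1
  row 29 [11101]: (1 XOR ((0 OR NOT 1) OR 1)) -> 0
  row 30 [11110]: (1 XOR ((1 OR NOT 1) OR 0)) -> 0
  row 31 [11111]: (1 XOR ((1 OR NOT 1) OR 1)) -> 0
Full result column, 8 rows per line (x1,x2 fixed per line; x3,x4,x5 runs 000..111 left to right):
  rows 0-7 [x1,x2=00]: 11111111  (ones: 8)
  rows 8-15 [x1,x2=01]: 00000000  (ones: 0)
  rows 16-23 [x1,x2=10]: 01110111  (ones: 6)
  rows 24-31 [x1,x2=11]: 10001000  (ones: 2)
Count of 1-rows = 8+0+6+2 = 16

16


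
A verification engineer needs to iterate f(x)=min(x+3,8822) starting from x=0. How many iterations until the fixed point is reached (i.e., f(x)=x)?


Step 1: x=0, cap=8822, increment=3
Step 2: x grows by 3 each step until capped at 8822; fixed point is x=8822
Step 3: iterations = ceil(8822/3) = 2941

2941


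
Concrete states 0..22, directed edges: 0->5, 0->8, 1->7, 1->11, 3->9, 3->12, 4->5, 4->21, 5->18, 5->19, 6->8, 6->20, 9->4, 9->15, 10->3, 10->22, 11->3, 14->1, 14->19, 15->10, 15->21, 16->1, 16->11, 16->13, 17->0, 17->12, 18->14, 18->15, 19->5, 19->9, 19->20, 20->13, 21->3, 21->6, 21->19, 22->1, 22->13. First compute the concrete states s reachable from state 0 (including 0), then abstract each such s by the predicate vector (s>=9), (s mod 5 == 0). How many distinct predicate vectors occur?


BFS from 0:
Concrete reachable: {0, 1, 3, 4, 5, 6, 7, 8, 9, 10, 11, 12, 13, 14, 15, 18, 19, 20, 21, 22}
Abstract via predicates (s>=9), (s mod 5 == 0):
  (0,0) <- {1, 3, 4, 6, 7, 8}
  (0,1) <- {0, 5}
  (1,0) <- {9, 11, 12, 13, 14, 18, 19, 21, 22}
  (1,1) <- {10, 15, 20}
Distinct abstract states = 4

4


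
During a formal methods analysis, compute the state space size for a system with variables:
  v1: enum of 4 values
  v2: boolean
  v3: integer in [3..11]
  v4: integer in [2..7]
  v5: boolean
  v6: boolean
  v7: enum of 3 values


State space = product of domain sizes of all variables.
Domain sizes:
  v1 (enum of 4 values): 4
  v2 (boolean): 2
  v3 (integer in [3..11]): 9
  v4 (integer in [2..7]): 6
  v5 (boolean): 2
  v6 (boolean): 2
  v7 (enum of 3 values): 3
Product = 4 * 2 * 9 * 6 * 2 * 2 * 3 = 5184

5184
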